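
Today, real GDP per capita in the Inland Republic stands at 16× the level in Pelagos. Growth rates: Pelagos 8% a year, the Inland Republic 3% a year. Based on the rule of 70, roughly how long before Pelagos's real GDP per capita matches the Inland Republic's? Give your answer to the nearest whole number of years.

about 56 years

The growth-rate gap is 8% − 3% = 5 percentage points.
So the ratio between them halves every 70/5 ≈ 14.00 years.
A 16× gap closes after 4 halvings: 4 × 14.00 ≈ 56 years.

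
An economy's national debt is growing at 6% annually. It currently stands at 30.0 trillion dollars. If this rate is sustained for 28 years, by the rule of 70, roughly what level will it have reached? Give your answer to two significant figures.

Doubling time ≈ 70/6 = 11.67 years.
28 years is 28/11.67 ≈ 2.40 doublings, a factor of 2^2.40 ≈ 5.28.
30.0 × 5.28 ≈ 160 trillion dollars.

160 trillion dollars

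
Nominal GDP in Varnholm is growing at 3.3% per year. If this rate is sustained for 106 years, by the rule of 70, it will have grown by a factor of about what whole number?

around 32 times

Doubling time ≈ 70/3.3 = 21.21 years.
106/21.21 ≈ 5 doublings, so about 2^5 = 32×.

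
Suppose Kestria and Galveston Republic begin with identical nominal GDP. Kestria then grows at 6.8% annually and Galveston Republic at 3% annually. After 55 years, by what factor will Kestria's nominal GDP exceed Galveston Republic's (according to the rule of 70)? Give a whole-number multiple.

about 8 times

Rate gap = 6.8% − 3% = 3.8 points.
The ratio doubles every 70/3.8 ≈ 18.42 years.
55/18.42 ≈ 2.99 doublings → ratio ≈ 2^2.99 ≈ 8.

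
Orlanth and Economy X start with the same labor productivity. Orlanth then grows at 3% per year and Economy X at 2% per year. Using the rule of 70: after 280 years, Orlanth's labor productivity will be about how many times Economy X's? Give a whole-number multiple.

Orlanth pulls ahead at 1 pp per year, so the ratio doubles every 70/1 ≈ 70.00 years.
In 280 years that's 4.00 doublings: 2^4.00 ≈ 16.

about 16 times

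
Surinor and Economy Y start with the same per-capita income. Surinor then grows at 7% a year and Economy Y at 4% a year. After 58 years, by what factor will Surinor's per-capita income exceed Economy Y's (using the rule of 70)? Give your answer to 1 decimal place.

5.6 times

Surinor pulls ahead at 3 pp per year, so the ratio doubles every 70/3 ≈ 23.33 years.
In 58 years that's 2.49 doublings: 2^2.49 ≈ 5.6.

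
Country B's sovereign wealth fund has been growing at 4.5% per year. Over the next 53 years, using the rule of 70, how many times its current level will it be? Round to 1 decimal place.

Doubling time ≈ 70/4.5 = 15.56 years.
53 years / 15.56 ≈ 3.41 doublings → factor 2^3.41 ≈ 10.6.

about 10.6 times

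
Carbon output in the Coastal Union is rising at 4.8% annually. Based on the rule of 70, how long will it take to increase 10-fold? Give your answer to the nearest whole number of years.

At 4.8% it doubles every 70/4.8 ≈ 14.58 years.
Reaching 10× takes log₂(10) ≈ 3.32 doublings.
3.32 × 14.58 ≈ 48 years.

around 48 years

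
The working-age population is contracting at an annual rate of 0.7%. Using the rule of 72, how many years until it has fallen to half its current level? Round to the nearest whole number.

103 years

The rule works in reverse for decay: 72/0.7 ≈ 102.86 years to halve.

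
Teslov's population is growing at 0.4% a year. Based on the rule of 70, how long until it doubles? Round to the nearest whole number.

At 0.4%, doubling takes about 70/0.4 = 175.00 years.

175 years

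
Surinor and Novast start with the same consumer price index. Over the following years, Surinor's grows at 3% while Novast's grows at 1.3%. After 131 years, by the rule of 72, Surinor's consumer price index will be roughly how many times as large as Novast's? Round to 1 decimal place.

Surinor pulls ahead at 1.7 pp per year, so the ratio doubles every 72/1.7 ≈ 42.35 years.
In 131 years that's 3.09 doublings: 2^3.09 ≈ 8.5.

roughly 8.5 times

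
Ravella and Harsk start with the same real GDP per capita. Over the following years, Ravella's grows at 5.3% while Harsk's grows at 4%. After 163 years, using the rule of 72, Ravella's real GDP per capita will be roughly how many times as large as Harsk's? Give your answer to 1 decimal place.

Only the 1.3-point difference matters.
72/1.3 ≈ 55.38 years per doubling of the ratio; 163 years gives 2.94 doublings, so ≈ 7.7×.

7.7 times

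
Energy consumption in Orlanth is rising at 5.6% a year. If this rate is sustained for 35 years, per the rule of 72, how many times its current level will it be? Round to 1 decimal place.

≈ 6.6 times

Doubling time ≈ 72/5.6 = 12.86 years.
35 years / 12.86 ≈ 2.72 doublings → factor 2^2.72 ≈ 6.6.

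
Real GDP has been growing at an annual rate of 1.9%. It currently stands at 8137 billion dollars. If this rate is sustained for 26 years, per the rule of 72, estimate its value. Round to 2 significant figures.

around 13000 billion dollars

Doubling time ≈ 72/1.9 = 37.89 years.
26 years is 26/37.89 ≈ 0.69 doublings, a factor of 2^0.69 ≈ 1.61.
8137 × 1.61 ≈ 13000 billion dollars.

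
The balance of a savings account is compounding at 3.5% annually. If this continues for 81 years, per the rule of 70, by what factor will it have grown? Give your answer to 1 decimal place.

approximately 16.6 times

Doubles every ≈ 20.00 years (70/3.5).
81 years is 4.05 doublings; 2^4.05 ≈ 16.6×.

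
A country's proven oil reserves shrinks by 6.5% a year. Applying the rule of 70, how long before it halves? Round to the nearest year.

Falling at 6.5%, it halves about every 70/6.5 = 10.77 years.

approximately 11 years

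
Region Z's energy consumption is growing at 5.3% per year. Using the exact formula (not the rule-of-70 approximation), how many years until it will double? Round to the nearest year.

13 years

t = ln(2) / ln(1 + 0.053) = 0.6931 / 0.051643 ≈ 13.42.
≈ 13 years.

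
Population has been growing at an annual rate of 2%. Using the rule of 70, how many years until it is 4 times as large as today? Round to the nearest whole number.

Doubling time ≈ 70/2 = 35.00 years.
Getting to 4× needs 2 doublings: 2 × 35.00 ≈ 70 years.

around 70 years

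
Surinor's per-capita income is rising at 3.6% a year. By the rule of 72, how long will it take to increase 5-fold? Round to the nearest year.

around 46 years

At 3.6% it doubles every 72/3.6 ≈ 20.00 years.
5× is log₂ 5 ≈ 2.32 doublings, so ≈ 2.32 × 20.00 = 46 years.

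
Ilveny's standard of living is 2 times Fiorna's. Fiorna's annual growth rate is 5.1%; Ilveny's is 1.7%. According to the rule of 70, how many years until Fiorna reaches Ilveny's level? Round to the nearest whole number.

approximately 21 years

What matters is the difference: 3.4 pp.
Rule of 70 on the gap: the ratio halves every 70/3.4 ≈ 20.59 years.
A 2 times gap closes after 1 halving: 1 × 20.59 ≈ 21 years.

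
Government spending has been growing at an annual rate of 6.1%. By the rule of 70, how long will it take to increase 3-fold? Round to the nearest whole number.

Doubling time ≈ 70/6.1 = 11.48 years.
Reaching 3× takes log₂(3) ≈ 1.58 doublings.
1.58 × 11.48 ≈ 18 years.

roughly 18 years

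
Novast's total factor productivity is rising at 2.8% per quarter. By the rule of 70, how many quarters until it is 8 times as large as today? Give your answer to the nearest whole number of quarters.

roughly 75 quarters

One doubling takes 70/2.8 = 25.00 quarters.
Getting to 8× needs 3 doublings: 3 × 25.00 ≈ 75 quarters.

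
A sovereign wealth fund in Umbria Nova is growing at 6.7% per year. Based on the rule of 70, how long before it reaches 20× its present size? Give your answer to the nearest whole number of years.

Doubling time ≈ 70/6.7 = 10.45 years.
Reaching 20× takes log₂(20) ≈ 4.32 doublings.
4.32 × 10.45 ≈ 45 years.

≈ 45 years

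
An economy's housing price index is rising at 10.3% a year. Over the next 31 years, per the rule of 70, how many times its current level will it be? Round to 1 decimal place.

around 23.6 times

Doubles every ≈ 6.80 years (70/10.3).
31 years is 4.56 doublings; 2^4.56 ≈ 23.6×.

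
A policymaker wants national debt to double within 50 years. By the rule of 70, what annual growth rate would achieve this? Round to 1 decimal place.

70 / 50 ≈ 1.40, so about 1.4% annually.

1.4%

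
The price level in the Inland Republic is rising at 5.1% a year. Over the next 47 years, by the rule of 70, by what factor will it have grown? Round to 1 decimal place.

approximately 10.7 times

Doubles every ≈ 13.73 years (70/5.1).
47 years is 3.42 doublings; 2^3.42 ≈ 10.7×.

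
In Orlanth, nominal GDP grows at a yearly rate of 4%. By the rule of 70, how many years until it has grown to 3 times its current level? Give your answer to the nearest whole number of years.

≈ 28 years

One doubling takes 70/4 = 17.50 years.
3× is log₂ 3 ≈ 1.58 doublings, so ≈ 1.58 × 17.50 = 28 years.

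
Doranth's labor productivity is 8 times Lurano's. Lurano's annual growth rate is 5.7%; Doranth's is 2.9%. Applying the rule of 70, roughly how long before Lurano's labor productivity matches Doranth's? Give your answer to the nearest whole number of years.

What matters is the difference: 2.8 pp.
Rule of 70 on the gap: the ratio halves every 70/2.8 ≈ 25.00 years.
An 8 times gap closes after 3 halvings: 3 × 25.00 ≈ 75 years.

roughly 75 years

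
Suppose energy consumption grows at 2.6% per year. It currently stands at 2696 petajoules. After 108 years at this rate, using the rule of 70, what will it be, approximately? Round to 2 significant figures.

Doubling time ≈ 70/2.6 = 26.92 years.
108 years is 108/26.92 ≈ 4.01 doublings, a factor of 2^4.01 ≈ 16.11.
2696 × 16.11 ≈ 43000 petajoules.

≈ 43000 petajoules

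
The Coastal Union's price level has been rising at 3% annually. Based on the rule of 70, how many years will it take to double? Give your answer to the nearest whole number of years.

≈ 23 years

Doubling time ≈ 70 / 3 = 23.33 years.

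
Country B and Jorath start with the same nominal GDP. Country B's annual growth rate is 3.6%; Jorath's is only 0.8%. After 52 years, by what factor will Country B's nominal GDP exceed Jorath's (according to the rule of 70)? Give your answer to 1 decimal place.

Rate gap = 3.6% − 0.8% = 2.8 points.
The ratio doubles every 70/2.8 ≈ 25.00 years.
52/25.00 ≈ 2.08 doublings → ratio ≈ 2^2.08 ≈ 4.2.

≈ 4.2 times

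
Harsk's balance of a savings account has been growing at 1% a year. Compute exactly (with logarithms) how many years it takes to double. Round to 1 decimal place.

t = ln(2) / ln(1 + 0.01) = 0.6931 / 0.009950 ≈ 69.66.

69.7 years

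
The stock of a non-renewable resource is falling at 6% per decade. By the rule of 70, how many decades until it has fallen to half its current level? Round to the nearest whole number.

12 decades

Falling at 6%, it halves about every 70/6 = 11.67 decades.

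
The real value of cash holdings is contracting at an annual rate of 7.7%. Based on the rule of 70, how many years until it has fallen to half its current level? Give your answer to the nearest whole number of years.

Halving time ≈ 70 / 7.7 = 9.09 → 9 years.

roughly 9 years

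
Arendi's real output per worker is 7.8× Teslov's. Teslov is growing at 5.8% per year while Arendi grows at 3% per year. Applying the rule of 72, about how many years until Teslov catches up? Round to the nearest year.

roughly 76 years

Teslov gains on Arendi at 5.8% − 3% = 2.8 points a year.
At that relative rate the gap halves every 72/2.8 ≈ 25.71 years.
A 7.8× gap takes log₂(7.8) ≈ 2.96 halvings to close: 2.96 × 25.71 ≈ 76 years.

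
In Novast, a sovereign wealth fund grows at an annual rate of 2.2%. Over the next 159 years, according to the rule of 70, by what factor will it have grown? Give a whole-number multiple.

70/2.2 ≈ 31.82 years per doubling.
159 years fits 5 doublings: 2^5 = 32.

≈ 32 times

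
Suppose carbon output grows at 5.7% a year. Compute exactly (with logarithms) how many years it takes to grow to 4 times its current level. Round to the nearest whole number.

t = ln(4) / ln(1 + 0.057) = 1.3863 / 0.055435 ≈ 25.01.
≈ 25 years.

25 years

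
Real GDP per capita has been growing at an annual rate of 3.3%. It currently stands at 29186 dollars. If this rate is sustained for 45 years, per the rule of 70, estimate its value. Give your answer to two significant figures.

approximately 130000 dollars

Doubling time ≈ 70/3.3 = 21.21 years.
45 years is 45/21.21 ≈ 2.12 doublings, a factor of 2^2.12 ≈ 4.35.
29186 × 4.35 ≈ 130000 dollars.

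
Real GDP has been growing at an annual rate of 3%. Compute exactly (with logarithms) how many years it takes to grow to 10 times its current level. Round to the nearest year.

78 years

t = ln(10) / ln(1 + 0.03) = 2.3026 / 0.029559 ≈ 77.90.
≈ 78 years.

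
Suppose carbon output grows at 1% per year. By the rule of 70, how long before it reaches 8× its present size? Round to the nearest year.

around 210 years

Doubling time ≈ 70/1 = 70.00 years.
Getting to 8× needs 3 doublings: 3 × 70.00 ≈ 210 years.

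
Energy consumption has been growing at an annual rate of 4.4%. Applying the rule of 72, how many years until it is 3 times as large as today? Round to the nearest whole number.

about 26 years

Doubling time ≈ 72/4.4 = 16.36 years.
3× is log₂ 3 ≈ 1.58 doublings, so ≈ 1.58 × 16.36 = 26 years.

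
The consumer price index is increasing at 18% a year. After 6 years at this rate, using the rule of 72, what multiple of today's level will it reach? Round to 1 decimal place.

≈ 2.8 times

Doubles every ≈ 4.00 years (72/18).
6 years is 1.50 doublings; 2^1.50 ≈ 2.8×.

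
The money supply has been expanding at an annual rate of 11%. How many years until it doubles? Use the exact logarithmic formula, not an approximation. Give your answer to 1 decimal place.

6.6 years

t = ln(2) / ln(1 + 0.11) = 0.6931 / 0.104360 ≈ 6.64.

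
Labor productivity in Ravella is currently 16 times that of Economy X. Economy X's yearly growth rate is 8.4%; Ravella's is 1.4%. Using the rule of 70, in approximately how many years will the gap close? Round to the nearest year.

approximately 40 years

What matters is the difference: 7 pp.
Rule of 70 on the gap: the ratio halves every 70/7 ≈ 10.00 years.
A 16 times gap closes after 4 halvings: 4 × 10.00 ≈ 40 years.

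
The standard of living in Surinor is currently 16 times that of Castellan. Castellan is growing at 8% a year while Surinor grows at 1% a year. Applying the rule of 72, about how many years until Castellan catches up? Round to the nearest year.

The growth-rate gap is 8% − 1% = 7 percentage points.
So the ratio between them halves every 72/7 ≈ 10.29 years.
A 16 times gap closes after 4 halvings: 4 × 10.29 ≈ 41 years.

≈ 41 years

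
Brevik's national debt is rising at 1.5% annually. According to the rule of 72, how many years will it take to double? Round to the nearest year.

approximately 48 years

Doubling time ≈ 72 / 1.5 = 48.00 years.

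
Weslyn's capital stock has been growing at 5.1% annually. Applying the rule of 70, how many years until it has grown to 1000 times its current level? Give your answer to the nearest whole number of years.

≈ 137 years

At 5.1% it doubles every 70/5.1 ≈ 13.73 years.
Reaching 1000× takes log₂(1000) ≈ 9.97 doublings.
9.97 × 13.73 ≈ 137 years.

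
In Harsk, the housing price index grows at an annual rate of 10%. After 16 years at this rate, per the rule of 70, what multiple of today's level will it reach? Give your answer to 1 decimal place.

Doubling time ≈ 70/10 = 7.00 years.
16 years / 7.00 ≈ 2.29 doublings → factor 2^2.29 ≈ 4.9.

around 4.9 times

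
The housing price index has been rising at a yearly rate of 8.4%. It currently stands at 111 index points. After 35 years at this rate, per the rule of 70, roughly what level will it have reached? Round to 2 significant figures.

It doubles every 70/8.4 ≈ 8.33 years, so 35 years is 4.20 doublings.
2^4.20 ≈ 18.38; 111 × 18.38 ≈ 2000 index points.

around 2000 index points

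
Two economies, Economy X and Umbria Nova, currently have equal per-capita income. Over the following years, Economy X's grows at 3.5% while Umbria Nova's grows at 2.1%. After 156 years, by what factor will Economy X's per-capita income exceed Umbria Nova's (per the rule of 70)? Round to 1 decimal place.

Only the 1.4-point difference matters.
70/1.4 ≈ 50.00 years per doubling of the ratio; 156 years gives 3.12 doublings, so ≈ 8.7×.

8.7 times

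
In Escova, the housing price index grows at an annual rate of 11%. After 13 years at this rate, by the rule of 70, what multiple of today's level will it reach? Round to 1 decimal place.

4.1 times

Doubles every ≈ 6.36 years (70/11).
13 years is 2.04 doublings; 2^2.04 ≈ 4.1×.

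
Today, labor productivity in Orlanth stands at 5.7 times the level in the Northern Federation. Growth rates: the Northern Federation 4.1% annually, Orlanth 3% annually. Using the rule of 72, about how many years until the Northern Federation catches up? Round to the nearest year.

approximately 164 years

What matters is the difference: 1.1 pp.
Rule of 72 on the gap: the ratio halves every 72/1.1 ≈ 65.45 years.
A 5.7 times gap takes log₂(5.7) ≈ 2.51 halvings to close: 2.51 × 65.45 ≈ 164 years.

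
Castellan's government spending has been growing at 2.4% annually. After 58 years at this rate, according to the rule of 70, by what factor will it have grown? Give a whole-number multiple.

≈ 4 times

At 2.4% one doubling takes ≈ 29.17 years; 58 years is 2 of them, so ×4.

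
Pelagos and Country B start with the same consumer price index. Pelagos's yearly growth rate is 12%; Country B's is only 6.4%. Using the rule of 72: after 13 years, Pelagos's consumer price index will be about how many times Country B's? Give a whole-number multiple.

≈ 2 times

Rate gap = 12% − 6.4% = 5.6 points.
The ratio doubles every 72/5.6 ≈ 12.86 years.
13/12.86 ≈ 1.01 doublings → ratio ≈ 2^1.01 ≈ 2.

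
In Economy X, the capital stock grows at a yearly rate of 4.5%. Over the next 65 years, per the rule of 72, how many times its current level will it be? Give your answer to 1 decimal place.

≈ 16.7 times

Doubling time ≈ 72/4.5 = 16.00 years.
65 years / 16.00 ≈ 4.06 doublings → factor 2^4.06 ≈ 16.7.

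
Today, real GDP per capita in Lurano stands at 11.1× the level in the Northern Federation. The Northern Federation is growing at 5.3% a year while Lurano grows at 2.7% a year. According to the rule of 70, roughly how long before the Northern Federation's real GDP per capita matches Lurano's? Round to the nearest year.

the Northern Federation gains on Lurano at 5.3% − 2.7% = 2.6 points a year.
At that relative rate the gap halves every 70/2.6 ≈ 26.92 years.
An 11.1× gap takes log₂(11.1) ≈ 3.47 halvings to close: 3.47 × 26.92 ≈ 93 years.

approximately 93 years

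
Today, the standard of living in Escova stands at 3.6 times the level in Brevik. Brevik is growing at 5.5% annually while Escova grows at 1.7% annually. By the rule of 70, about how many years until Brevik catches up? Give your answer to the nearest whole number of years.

roughly 34 years

What matters is the difference: 3.8 pp.
Rule of 70 on the gap: the ratio halves every 70/3.8 ≈ 18.42 years.
A 3.6 times gap takes log₂(3.6) ≈ 1.85 halvings to close: 1.85 × 18.42 ≈ 34 years.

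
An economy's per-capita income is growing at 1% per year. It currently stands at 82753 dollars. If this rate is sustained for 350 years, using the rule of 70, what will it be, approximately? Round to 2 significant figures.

Doubling time ≈ 70/1 = 70.00 years.
350 years is 350/70.00 ≈ 5.00 doublings, a factor of 2^5.00 ≈ 32.00.
82753 × 32.00 ≈ 2600000 dollars.

around 2600000 dollars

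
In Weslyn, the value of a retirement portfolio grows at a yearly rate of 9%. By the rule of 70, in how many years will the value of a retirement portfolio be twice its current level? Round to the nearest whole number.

Doubling time ≈ 70 / 9 = 7.78 years.

≈ 8 years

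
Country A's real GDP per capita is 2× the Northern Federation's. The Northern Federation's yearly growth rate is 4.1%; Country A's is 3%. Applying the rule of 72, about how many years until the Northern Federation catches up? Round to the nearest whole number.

the Northern Federation gains on Country A at 4.1% − 3% = 1.1 points a year.
At that relative rate the gap halves every 72/1.1 ≈ 65.45 years.
A 2× gap closes after 1 halving: 1 × 65.45 ≈ 65 years.

approximately 65 years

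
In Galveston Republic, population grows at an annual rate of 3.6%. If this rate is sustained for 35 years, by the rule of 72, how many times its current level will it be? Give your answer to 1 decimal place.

roughly 3.4 times

Doubling time ≈ 72/3.6 = 20.00 years.
35 years / 20.00 ≈ 1.75 doublings → factor 2^1.75 ≈ 3.4.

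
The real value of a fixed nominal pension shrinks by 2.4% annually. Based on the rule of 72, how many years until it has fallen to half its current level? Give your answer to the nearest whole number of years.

about 30 years

Falling at 2.4%, it halves about every 72/2.4 = 30.00 years.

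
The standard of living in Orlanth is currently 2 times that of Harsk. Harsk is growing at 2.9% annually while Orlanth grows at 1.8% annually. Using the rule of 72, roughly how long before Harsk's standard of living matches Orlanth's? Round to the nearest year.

about 65 years

Harsk gains on Orlanth at 2.9% − 1.8% = 1.1 points a year.
At that relative rate the gap halves every 72/1.1 ≈ 65.45 years.
A 2 times gap closes after 1 halving: 1 × 65.45 ≈ 65 years.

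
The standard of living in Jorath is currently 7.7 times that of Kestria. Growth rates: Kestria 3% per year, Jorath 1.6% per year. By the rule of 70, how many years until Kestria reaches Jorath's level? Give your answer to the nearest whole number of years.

What matters is the difference: 1.4 pp.
Rule of 70 on the gap: the ratio halves every 70/1.4 ≈ 50.00 years.
A 7.7 times gap takes log₂(7.7) ≈ 2.94 halvings to close: 2.94 × 50.00 ≈ 147 years.

around 147 years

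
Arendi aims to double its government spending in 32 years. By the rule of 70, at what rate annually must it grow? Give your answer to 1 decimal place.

70 / 32 ≈ 2.19, so about 2.2% annually.

about 2.2%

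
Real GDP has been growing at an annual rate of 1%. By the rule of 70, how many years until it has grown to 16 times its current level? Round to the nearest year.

At 1% it doubles every 70/1 ≈ 70.00 years.
16× is 4 doublings, so 4 × 70.00 ≈ 280 years.

280 years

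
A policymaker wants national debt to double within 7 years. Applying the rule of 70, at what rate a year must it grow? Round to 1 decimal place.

70 / 7 ≈ 10.00, so about 10.0% a year.

approximately 10.0% a year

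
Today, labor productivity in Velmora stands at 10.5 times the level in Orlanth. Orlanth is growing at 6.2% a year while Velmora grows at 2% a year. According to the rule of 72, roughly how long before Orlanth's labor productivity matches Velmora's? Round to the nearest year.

≈ 58 years

The growth-rate gap is 6.2% − 2% = 4.2 percentage points.
So the ratio between them halves every 72/4.2 ≈ 17.14 years.
A 10.5 times gap takes log₂(10.5) ≈ 3.39 halvings to close: 3.39 × 17.14 ≈ 58 years.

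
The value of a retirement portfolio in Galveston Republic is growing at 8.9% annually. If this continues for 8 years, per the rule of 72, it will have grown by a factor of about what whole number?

about 2 times

Doubling time ≈ 72/8.9 = 8.09 years.
8/8.09 ≈ 1 doubling, so about 2^1 = 2×.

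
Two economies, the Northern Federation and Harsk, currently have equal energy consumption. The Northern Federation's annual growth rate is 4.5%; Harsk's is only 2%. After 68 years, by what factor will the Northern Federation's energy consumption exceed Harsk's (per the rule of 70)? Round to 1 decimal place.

about 5.4 times

Only the 2.5-point difference matters.
70/2.5 ≈ 28.00 years per doubling of the ratio; 68 years gives 2.43 doublings, so ≈ 5.4×.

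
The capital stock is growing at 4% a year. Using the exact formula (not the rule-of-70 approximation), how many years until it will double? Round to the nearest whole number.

18 years

t = ln(2) / ln(1 + 0.04) = 0.6931 / 0.039221 ≈ 17.67.
≈ 18 years.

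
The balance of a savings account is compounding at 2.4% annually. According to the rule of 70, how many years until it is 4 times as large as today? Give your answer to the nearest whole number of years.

about 58 years

Doubling time ≈ 70/2.4 = 29.17 years.
Getting to 4× needs 2 doublings: 2 × 29.17 ≈ 58 years.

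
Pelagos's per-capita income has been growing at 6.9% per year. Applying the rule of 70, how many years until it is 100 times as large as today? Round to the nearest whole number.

approximately 67 years

At 6.9% it doubles every 70/6.9 ≈ 10.14 years.
Reaching 100× takes log₂(100) ≈ 6.64 doublings.
6.64 × 10.14 ≈ 67 years.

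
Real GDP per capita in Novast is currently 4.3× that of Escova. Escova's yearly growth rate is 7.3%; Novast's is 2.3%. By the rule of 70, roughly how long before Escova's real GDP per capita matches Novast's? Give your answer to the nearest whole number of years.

What matters is the difference: 5 pp.
Rule of 70 on the gap: the ratio halves every 70/5 ≈ 14.00 years.
A 4.3× gap takes log₂(4.3) ≈ 2.10 halvings to close: 2.10 × 14.00 ≈ 29 years.

around 29 years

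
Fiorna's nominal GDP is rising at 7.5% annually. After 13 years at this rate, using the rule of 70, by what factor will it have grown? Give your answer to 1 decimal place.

roughly 2.6 times

Doubling time ≈ 70/7.5 = 9.33 years.
13 years / 9.33 ≈ 1.39 doublings → factor 2^1.39 ≈ 2.6.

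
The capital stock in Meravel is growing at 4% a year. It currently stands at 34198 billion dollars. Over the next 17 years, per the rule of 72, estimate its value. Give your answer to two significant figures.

It doubles every 72/4 ≈ 18.00 years, so 17 years is 0.94 doublings.
2^0.94 ≈ 1.92; 34198 × 1.92 ≈ 66000 billion dollars.

66000 billion dollars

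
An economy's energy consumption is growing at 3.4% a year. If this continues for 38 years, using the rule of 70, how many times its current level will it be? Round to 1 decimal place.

Doubles every ≈ 20.59 years (70/3.4).
38 years is 1.85 doublings; 2^1.85 ≈ 3.6×.

roughly 3.6 times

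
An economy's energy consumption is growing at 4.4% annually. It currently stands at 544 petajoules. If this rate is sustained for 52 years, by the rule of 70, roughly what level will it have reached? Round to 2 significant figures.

about 5200 petajoules

It doubles every 70/4.4 ≈ 15.91 years, so 52 years is 3.27 doublings.
2^3.27 ≈ 9.65; 544 × 9.65 ≈ 5200 petajoules.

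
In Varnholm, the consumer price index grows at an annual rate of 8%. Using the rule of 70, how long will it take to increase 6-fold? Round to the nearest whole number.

At 8% it doubles every 70/8 ≈ 8.75 years.
6× is log₂ 6 ≈ 2.58 doublings, so ≈ 2.58 × 8.75 = 23 years.

≈ 23 years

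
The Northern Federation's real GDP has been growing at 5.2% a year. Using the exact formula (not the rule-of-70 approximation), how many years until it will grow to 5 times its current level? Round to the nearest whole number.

32 years

t = ln(5) / ln(1 + 0.052) = 1.6094 / 0.050693 ≈ 31.75.
≈ 32 years.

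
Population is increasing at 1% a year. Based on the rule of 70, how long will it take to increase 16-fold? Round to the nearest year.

≈ 280 years

At 1% it doubles every 70/1 ≈ 70.00 years.
Getting to 16× needs 4 doublings: 4 × 70.00 ≈ 280 years.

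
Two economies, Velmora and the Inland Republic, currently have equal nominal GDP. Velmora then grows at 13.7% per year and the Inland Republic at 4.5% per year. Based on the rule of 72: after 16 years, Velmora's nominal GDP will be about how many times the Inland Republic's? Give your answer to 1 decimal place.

Rate gap = 13.7% − 4.5% = 9.2 points.
The ratio doubles every 72/9.2 ≈ 7.83 years.
16/7.83 ≈ 2.04 doublings → ratio ≈ 2^2.04 ≈ 4.1.

around 4.1 times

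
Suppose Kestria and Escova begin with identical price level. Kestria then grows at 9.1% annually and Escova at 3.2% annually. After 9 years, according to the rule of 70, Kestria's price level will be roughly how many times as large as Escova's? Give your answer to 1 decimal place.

about 1.7 times

Rate gap = 9.1% − 3.2% = 5.9 points.
The ratio doubles every 70/5.9 ≈ 11.86 years.
9/11.86 ≈ 0.76 doublings → ratio ≈ 2^0.76 ≈ 1.7.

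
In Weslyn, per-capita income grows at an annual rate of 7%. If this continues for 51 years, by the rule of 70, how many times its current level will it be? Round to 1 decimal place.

Doubles every ≈ 10.00 years (70/7).
51 years is 5.10 doublings; 2^5.10 ≈ 34.3×.

roughly 34.3 times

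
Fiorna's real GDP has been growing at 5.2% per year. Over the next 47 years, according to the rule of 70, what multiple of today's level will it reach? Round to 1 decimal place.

roughly 11.2 times

Doubling time ≈ 70/5.2 = 13.46 years.
47 years / 13.46 ≈ 3.49 doublings → factor 2^3.49 ≈ 11.2.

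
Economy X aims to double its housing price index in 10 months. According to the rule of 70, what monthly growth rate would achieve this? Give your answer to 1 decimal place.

70 / 10 ≈ 7.00, so about 7.0% per month.

roughly 7.0%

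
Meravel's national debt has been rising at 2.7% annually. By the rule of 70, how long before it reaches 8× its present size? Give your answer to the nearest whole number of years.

One doubling takes 70/2.7 = 25.93 years.
8 = 2^3, so 3 doublings → 78 years.

≈ 78 years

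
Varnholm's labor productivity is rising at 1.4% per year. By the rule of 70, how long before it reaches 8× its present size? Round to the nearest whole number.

Doubling time ≈ 70/1.4 = 50.00 years.
Getting to 8× needs 3 doublings: 3 × 50.00 ≈ 150 years.

roughly 150 years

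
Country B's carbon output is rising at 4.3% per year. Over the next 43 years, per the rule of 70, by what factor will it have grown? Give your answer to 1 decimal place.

around 6.2 times

Doubles every ≈ 16.28 years (70/4.3).
43 years is 2.64 doublings; 2^2.64 ≈ 6.2×.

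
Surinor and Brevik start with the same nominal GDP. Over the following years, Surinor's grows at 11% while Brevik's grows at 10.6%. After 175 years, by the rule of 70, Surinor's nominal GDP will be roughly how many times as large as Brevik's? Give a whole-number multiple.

Surinor pulls ahead at 0.4 pp per year, so the ratio doubles every 70/0.4 ≈ 175.00 years.
In 175 years that's 1.00 doublings: 2^1.00 ≈ 2.

2 times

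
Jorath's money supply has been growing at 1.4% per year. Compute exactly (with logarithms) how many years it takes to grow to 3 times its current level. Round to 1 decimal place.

79.0 years

t = ln(3) / ln(1 + 0.014) = 1.0986 / 0.013903 ≈ 79.02.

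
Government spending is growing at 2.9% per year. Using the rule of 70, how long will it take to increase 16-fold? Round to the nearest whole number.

One doubling takes 70/2.9 = 24.14 years.
16× is 4 doublings, so 4 × 24.14 ≈ 97 years.

≈ 97 years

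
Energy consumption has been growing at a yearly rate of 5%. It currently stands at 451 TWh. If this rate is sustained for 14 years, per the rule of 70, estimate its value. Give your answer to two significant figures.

approximately 900 TWh

It doubles every 70/5 ≈ 14.00 years, so 14 years is 1.00 doublings.
2^1.00 ≈ 2.00; 451 × 2.00 ≈ 900 TWh.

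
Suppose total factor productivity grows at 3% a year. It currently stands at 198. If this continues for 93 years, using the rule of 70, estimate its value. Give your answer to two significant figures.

≈ 3100

It doubles every 70/3 ≈ 23.33 years, so 93 years is 3.99 doublings.
2^3.99 ≈ 15.89; 198 × 15.89 ≈ 3100.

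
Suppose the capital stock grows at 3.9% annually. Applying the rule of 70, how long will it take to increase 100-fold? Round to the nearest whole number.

Doubling time ≈ 70/3.9 = 17.95 years.
100× is log₂ 100 ≈ 6.64 doublings, so ≈ 6.64 × 17.95 = 119 years.

about 119 years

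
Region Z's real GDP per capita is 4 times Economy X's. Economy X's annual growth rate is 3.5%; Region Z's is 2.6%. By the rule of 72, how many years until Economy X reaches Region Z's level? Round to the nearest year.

approximately 160 years

The growth-rate gap is 3.5% − 2.6% = 0.9 percentage points.
So the ratio between them halves every 72/0.9 ≈ 80.00 years.
A 4 times gap closes after 2 halvings: 2 × 80.00 ≈ 160 years.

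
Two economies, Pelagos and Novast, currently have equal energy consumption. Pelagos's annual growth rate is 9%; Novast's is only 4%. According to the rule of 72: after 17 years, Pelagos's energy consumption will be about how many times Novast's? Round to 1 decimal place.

Only the 5-point difference matters.
72/5 ≈ 14.40 years per doubling of the ratio; 17 years gives 1.18 doublings, so ≈ 2.3×.

≈ 2.3 times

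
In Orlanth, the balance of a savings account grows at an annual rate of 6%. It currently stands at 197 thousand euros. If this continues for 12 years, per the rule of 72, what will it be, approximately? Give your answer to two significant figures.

It doubles every 72/6 ≈ 12.00 years, so 12 years is 1.00 doublings.
2^1.00 ≈ 2.00; 197 × 2.00 ≈ 390 thousand euros.

390 thousand euros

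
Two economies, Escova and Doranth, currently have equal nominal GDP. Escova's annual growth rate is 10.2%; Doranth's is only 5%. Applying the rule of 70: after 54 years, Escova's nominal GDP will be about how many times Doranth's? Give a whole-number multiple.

Rate gap = 10.2% − 5% = 5.2 points.
The ratio doubles every 70/5.2 ≈ 13.46 years.
54/13.46 ≈ 4.01 doublings → ratio ≈ 2^4.01 ≈ 16.

approximately 16 times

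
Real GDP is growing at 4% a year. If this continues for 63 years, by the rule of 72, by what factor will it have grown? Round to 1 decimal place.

Doubling time ≈ 72/4 = 18.00 years.
63 years / 18.00 ≈ 3.50 doublings → factor 2^3.50 ≈ 11.3.

approximately 11.3 times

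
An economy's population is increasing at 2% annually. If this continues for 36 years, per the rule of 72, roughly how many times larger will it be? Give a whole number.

Doubling time ≈ 72/2 = 36.00 years.
36/36.00 ≈ 1 doubling, so about 2^1 = 2×.

roughly 2 times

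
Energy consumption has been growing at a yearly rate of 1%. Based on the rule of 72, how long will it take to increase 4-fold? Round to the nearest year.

≈ 144 years

Doubling time ≈ 72/1 = 72.00 years.
4 = 2^2, so 2 doublings → 144 years.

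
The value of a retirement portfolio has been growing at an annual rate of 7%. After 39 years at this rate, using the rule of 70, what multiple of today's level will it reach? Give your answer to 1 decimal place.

Doubles every ≈ 10.00 years (70/7).
39 years is 3.90 doublings; 2^3.90 ≈ 14.9×.

≈ 14.9 times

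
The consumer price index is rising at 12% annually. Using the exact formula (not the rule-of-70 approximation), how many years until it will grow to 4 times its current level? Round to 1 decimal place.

12.2 years

t = ln(4) / ln(1 + 0.12) = 1.3863 / 0.113329 ≈ 12.23.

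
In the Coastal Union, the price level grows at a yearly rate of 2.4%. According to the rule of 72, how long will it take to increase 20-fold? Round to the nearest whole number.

At 2.4% it doubles every 72/2.4 ≈ 30.00 years.
20× is log₂ 20 ≈ 4.32 doublings, so ≈ 4.32 × 30.00 = 130 years.

roughly 130 years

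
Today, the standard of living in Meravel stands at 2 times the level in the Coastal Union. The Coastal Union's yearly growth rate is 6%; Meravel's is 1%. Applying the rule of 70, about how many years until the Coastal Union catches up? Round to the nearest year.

around 14 years

What matters is the difference: 5 pp.
Rule of 70 on the gap: the ratio halves every 70/5 ≈ 14.00 years.
A 2 times gap closes after 1 halving: 1 × 14.00 ≈ 14 years.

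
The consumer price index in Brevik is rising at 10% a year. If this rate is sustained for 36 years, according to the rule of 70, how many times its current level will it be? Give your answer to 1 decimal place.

Doubling time ≈ 70/10 = 7.00 years.
36 years / 7.00 ≈ 5.14 doublings → factor 2^5.14 ≈ 35.3.

approximately 35.3 times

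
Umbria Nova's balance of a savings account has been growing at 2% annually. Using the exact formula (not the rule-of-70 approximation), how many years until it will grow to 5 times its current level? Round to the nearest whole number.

t = ln(5) / ln(1 + 0.02) = 1.6094 / 0.019803 ≈ 81.27.
≈ 81 years.

81 years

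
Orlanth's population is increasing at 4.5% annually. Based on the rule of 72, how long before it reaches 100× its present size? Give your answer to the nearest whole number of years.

roughly 106 years

At 4.5% it doubles every 72/4.5 ≈ 16.00 years.
100× is log₂ 100 ≈ 6.64 doublings, so ≈ 6.64 × 16.00 = 106 years.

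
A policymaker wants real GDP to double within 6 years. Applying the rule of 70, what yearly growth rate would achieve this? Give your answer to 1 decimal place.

70 / 6 ≈ 11.67, so about 11.7% per year.

roughly 11.7%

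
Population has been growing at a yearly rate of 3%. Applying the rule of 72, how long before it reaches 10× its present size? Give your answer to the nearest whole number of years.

about 80 years

At 3% it doubles every 72/3 ≈ 24.00 years.
Reaching 10× takes log₂(10) ≈ 3.32 doublings.
3.32 × 24.00 ≈ 80 years.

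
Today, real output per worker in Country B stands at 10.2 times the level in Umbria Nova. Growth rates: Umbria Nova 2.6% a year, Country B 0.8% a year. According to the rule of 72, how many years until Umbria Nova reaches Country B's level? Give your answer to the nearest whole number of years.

approximately 134 years

What matters is the difference: 1.8 pp.
Rule of 72 on the gap: the ratio halves every 72/1.8 ≈ 40.00 years.
A 10.2 times gap takes log₂(10.2) ≈ 3.35 halvings to close: 3.35 × 40.00 ≈ 134 years.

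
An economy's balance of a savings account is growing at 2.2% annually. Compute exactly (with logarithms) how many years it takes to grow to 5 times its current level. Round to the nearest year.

74 years

t = ln(5) / ln(1 + 0.022) = 1.6094 / 0.021761 ≈ 73.96.
≈ 74 years.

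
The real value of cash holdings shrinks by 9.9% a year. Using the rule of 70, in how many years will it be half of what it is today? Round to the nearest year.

Falling at 9.9%, it halves about every 70/9.9 = 7.07 years.

roughly 7 years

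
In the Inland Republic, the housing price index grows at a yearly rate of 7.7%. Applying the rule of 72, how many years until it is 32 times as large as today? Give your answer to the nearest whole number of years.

47 years

One doubling takes 72/7.7 = 9.35 years.
32× is 5 doublings, so 5 × 9.35 ≈ 47 years.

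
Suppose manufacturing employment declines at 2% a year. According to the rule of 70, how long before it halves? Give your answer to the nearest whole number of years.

about 35 years

Halving time ≈ 70 / 2 = 35.00 → 35 years.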